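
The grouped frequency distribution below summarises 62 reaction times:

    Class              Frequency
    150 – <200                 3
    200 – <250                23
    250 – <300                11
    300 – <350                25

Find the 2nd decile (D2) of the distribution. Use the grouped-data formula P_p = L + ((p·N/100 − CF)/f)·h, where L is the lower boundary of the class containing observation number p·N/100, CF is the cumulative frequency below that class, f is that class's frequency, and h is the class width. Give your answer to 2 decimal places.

220.43

N = 62; target position k = 20/100 · 62 = 12.4.
Cumulative frequencies: 3, 26, 37, 62.
Observation 12.4 falls in the class 200 – <250.
L = 200, CF = 3, f = 23, h = 50.
P20 = 200 + ((12.4 − 3)/23)·50 = 200 + 20.4348 = 220.435.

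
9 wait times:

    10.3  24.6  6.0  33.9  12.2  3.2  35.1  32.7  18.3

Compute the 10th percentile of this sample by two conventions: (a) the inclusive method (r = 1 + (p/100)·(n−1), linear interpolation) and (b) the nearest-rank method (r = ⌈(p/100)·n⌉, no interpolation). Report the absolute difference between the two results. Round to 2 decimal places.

Sorted: 3.2, 6.0, 10.3, 12.2, 18.3, 24.6, 32.7, 33.9, 35.1.
n = 9.
(a) r = 1.8; between ranks 1 (3.2) and 2 (6.0): 5.44.
(b) the nearest-rank method: rank 1 → 3.2.
|5.44 − 3.2| = 2.24.

2.24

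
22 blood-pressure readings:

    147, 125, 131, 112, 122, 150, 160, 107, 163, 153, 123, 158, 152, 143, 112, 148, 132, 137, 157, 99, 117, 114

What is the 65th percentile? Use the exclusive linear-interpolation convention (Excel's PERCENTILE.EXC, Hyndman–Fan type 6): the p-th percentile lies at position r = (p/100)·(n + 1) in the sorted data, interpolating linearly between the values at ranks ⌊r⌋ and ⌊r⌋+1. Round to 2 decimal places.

147.95

Sorted: 99, 107, 112, 112, 114, 117, 122, 123, 125, 131, 132, 137, 143, 147, 148, 150, 152, 153, 157, 158, 160, 163.
n = 22.
r = (65/100)·(22 + 1) = 14.95.
Rank 14 is 147 and rank 15 is 148.
Interpolate: 147 + 0.95·(148 − 147) = 147 + 0.95·1 = 147.95.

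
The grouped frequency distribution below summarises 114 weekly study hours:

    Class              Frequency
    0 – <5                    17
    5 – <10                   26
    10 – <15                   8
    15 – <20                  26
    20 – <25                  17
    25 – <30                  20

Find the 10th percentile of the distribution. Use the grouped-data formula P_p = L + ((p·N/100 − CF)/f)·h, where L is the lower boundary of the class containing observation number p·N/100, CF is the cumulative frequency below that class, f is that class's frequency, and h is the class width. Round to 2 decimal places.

3.35

N = 114; target position k = 10/100 · 114 = 11.4.
Cumulative frequencies: 17, 43, 51, 77, 94, 114.
Observation 11.4 falls in the class 0 – <5.
L = 0, CF = 0, f = 17, h = 5.
P10 = 0 + ((11.4 − 0)/17)·5 = 0 + 3.35294 = 3.35294.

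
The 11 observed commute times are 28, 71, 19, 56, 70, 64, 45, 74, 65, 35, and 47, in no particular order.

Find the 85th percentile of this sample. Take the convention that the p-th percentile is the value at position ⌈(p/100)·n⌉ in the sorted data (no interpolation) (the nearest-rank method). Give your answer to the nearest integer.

Sorted: 19, 28, 35, 45, 47, 56, 64, 65, 70, 71, 74.
n = 11.
Position = ⌈85/100 · 11⌉ = ⌈9.35⌉ = 10.
The value at rank 10 is 71.

71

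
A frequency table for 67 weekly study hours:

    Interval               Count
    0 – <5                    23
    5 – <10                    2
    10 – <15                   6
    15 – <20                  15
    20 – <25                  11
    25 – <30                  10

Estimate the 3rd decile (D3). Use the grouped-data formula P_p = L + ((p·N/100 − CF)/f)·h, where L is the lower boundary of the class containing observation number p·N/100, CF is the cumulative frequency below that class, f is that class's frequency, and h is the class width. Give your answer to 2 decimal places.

4.37

N = 67; target position k = 30/100 · 67 = 20.1.
Cumulative frequencies: 23, 25, 31, 46, 57, 67.
Observation 20.1 falls in the class 0 – <5.
L = 0, CF = 0, f = 23, h = 5.
P30 = 0 + ((20.1 − 0)/23)·5 = 0 + 4.36957 = 4.36957.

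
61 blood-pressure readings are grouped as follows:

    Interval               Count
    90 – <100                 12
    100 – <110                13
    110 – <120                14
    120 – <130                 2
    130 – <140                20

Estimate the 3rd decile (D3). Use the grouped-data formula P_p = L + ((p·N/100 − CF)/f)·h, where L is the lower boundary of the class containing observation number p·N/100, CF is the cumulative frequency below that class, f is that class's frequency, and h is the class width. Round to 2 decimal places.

104.85

N = 61; target position k = 30/100 · 61 = 18.3.
Cumulative frequencies: 12, 25, 39, 41, 61.
Observation 18.3 falls in the class 100 – <110.
L = 100, CF = 12, f = 13, h = 10.
P30 = 100 + ((18.3 − 12)/13)·10 = 100 + 4.84615 = 104.846.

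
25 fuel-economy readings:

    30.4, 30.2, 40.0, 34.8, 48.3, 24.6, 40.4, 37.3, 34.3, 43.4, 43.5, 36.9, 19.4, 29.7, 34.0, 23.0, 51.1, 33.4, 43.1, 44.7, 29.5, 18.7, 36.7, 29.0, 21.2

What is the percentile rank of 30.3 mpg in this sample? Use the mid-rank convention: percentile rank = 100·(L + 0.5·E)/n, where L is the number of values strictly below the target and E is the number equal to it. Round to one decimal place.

Sorted: 18.7, 19.4, 21.2, 23.0, 24.6, 29.0, 29.5, 29.7, 30.2, 30.4, 33.4, 34.0, 34.3, 34.8, 36.7, 36.9, 37.3, 40.0, 40.4, 43.1, 43.4, 43.5, 44.7, 48.3, 51.1.
Count below 30.3: L = 9; count equal: E = 0; n = 25.
Percentile rank = 100·(9 + 0.5·0)/25 = 100·9/25 = 36.

36.0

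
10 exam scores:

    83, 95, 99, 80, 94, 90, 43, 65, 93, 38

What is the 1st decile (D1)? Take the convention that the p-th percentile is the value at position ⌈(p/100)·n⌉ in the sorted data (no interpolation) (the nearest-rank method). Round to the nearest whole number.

Sorted: 38, 43, 65, 80, 83, 90, 93, 94, 95, 99.
n = 10.
Position = ⌈10/100 · 10⌉ = ⌈1⌉ = 1.
The value at rank 1 is 38.

38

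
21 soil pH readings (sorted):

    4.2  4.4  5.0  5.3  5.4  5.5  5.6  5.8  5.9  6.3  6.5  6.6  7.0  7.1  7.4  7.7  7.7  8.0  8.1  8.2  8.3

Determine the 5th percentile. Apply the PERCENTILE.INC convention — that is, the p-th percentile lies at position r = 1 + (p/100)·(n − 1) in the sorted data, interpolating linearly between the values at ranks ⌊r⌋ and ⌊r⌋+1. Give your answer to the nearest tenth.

n = 21.
r = 1 + (5/100)·(21 − 1) = 1 + 1 = 2.
r is an integer, so P5 is the value at rank 2: 4.4.

4.4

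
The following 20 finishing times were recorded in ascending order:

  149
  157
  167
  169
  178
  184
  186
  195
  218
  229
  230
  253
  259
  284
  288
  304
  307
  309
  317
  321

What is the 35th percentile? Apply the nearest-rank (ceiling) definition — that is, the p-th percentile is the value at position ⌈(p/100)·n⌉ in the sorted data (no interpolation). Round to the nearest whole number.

n = 20.
Position = ⌈35/100 · 20⌉ = ⌈7⌉ = 7.
The value at rank 7 is 186.

186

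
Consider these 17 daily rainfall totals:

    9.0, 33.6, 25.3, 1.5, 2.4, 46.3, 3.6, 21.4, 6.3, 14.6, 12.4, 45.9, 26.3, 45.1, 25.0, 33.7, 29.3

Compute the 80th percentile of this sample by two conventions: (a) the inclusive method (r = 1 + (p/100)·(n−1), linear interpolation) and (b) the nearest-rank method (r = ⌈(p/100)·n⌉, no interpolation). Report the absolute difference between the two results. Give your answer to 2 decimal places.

0.02

Sorted: 1.5, 2.4, 3.6, 6.3, 9.0, 12.4, 14.6, 21.4, 25.0, 25.3, 26.3, 29.3, 33.6, 33.7, 45.1, 45.9, 46.3.
n = 17.
(a) r = 13.8; between ranks 13 (33.6) and 14 (33.7): 33.68.
(b) the nearest-rank method: rank 14 → 33.7.
|33.68 − 33.7| = 0.02.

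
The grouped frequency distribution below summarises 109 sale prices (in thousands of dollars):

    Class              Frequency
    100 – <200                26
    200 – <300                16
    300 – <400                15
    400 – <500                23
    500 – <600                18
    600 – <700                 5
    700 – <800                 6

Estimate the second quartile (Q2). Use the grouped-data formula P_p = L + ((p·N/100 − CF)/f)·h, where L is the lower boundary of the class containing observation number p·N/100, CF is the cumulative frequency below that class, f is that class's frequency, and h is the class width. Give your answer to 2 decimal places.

N = 109; target position k = 50/100 · 109 = 54.5.
Cumulative frequencies: 26, 42, 57, 80, 98, 103, 109.
Observation 54.5 falls in the class 300 – <400.
L = 300, CF = 42, f = 15, h = 100.
P50 = 300 + ((54.5 − 42)/15)·100 = 300 + 83.3333 = 383.333.

383.33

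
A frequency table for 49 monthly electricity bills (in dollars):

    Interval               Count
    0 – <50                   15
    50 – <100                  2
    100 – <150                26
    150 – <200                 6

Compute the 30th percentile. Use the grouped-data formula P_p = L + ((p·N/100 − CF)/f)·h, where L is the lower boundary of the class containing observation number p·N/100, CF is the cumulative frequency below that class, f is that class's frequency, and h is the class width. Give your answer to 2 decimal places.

49.00

N = 49; target position k = 30/100 · 49 = 14.7.
Cumulative frequencies: 15, 17, 43, 49.
Observation 14.7 falls in the class 0 – <50.
L = 0, CF = 0, f = 15, h = 50.
P30 = 0 + ((14.7 − 0)/15)·50 = 0 + 49 = 49.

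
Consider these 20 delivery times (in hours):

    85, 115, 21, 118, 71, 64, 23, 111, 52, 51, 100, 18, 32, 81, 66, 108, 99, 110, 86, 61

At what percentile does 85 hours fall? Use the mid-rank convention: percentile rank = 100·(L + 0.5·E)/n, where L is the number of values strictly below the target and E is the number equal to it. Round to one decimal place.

57.5

Sorted: 18, 21, 23, 32, 51, 52, 61, 64, 66, 71, 81, 85, 86, 99, 100, 108, 110, 111, 115, 118.
Count below 85: L = 11; count equal: E = 1; n = 20.
Percentile rank = 100·(11 + 0.5·1)/20 = 100·11.5/20 = 57.5.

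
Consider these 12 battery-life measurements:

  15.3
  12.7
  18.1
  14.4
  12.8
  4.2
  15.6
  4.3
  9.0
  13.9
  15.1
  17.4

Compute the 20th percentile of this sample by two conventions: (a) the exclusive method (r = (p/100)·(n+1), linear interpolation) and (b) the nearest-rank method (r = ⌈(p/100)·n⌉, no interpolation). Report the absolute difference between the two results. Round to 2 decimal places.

1.88

Sorted: 4.2, 4.3, 9.0, 12.7, 12.8, 13.9, 14.4, 15.1, 15.3, 15.6, 17.4, 18.1.
n = 12.
(a) r = 2.6; between ranks 2 (4.3) and 3 (9.0): 7.12.
(b) the nearest-rank method: rank 3 → 9.
|7.12 − 9| = 1.88.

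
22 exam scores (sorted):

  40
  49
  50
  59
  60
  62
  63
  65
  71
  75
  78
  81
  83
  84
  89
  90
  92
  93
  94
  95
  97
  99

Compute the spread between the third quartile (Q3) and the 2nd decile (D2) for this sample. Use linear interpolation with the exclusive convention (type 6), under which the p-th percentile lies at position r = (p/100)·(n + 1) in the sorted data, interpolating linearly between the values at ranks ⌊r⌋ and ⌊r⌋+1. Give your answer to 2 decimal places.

n = 22.
P20: r = 4.6; ranks 4–5 are 59, 60; interpolating gives 59.6.
P75: r = 17.25; ranks 17–18 are 92, 93; interpolating gives 92.25.
Difference: 92.25 − 59.6 = 32.65.

32.65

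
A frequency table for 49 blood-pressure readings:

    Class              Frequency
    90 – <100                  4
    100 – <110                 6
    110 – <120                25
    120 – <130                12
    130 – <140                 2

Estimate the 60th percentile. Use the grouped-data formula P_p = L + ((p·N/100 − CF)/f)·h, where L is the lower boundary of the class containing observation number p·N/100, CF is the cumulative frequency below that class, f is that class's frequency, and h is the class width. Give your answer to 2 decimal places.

117.76

N = 49; target position k = 60/100 · 49 = 29.4.
Cumulative frequencies: 4, 10, 35, 47, 49.
Observation 29.4 falls in the class 110 – <120.
L = 110, CF = 10, f = 25, h = 10.
P60 = 110 + ((29.4 − 10)/25)·10 = 110 + 7.76 = 117.76.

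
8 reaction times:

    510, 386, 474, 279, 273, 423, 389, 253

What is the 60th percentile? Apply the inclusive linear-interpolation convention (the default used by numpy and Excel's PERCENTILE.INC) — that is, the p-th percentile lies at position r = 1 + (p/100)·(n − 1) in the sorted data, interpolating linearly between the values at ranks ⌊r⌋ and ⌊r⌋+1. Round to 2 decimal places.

Sorted: 253, 273, 279, 386, 389, 423, 474, 510.
n = 8.
r = 1 + (60/100)·(8 − 1) = 1 + 4.2 = 5.2.
Rank 5 is 389 and rank 6 is 423.
Interpolate: 389 + 0.2·(423 − 389) = 389 + 0.2·34 = 395.8.

395.80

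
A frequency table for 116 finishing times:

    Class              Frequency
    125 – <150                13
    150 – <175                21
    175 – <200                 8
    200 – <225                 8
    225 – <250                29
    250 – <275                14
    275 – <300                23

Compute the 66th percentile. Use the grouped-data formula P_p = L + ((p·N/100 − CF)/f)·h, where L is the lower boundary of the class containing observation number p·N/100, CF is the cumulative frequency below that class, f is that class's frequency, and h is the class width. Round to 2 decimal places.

N = 116; target position k = 66/100 · 116 = 76.56.
Cumulative frequencies: 13, 34, 42, 50, 79, 93, 116.
Observation 76.56 falls in the class 225 – <250.
L = 225, CF = 50, f = 29, h = 25.
P66 = 225 + ((76.56 − 50)/29)·25 = 225 + 22.8966 = 247.897.

247.90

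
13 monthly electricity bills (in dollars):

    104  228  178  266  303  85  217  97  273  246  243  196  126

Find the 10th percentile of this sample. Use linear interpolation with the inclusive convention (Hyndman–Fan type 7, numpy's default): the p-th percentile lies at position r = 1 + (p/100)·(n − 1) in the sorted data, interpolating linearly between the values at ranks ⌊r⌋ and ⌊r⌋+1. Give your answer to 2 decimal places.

Sorted: 85, 97, 104, 126, 178, 196, 217, 228, 243, 246, 266, 273, 303.
n = 13.
r = 1 + (10/100)·(13 − 1) = 1 + 1.2 = 2.2.
Rank 2 is 97 and rank 3 is 104.
Interpolate: 97 + 0.2·(104 − 97) = 97 + 0.2·7 = 98.4.

98.40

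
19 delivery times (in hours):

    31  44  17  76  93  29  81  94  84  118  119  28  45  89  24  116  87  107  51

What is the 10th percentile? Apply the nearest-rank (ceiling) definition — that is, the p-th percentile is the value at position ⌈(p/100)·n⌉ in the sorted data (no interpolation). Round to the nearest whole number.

24

Sorted: 17, 24, 28, 29, 31, 44, 45, 51, 76, 81, 84, 87, 89, 93, 94, 107, 116, 118, 119.
n = 19.
Position = ⌈10/100 · 19⌉ = ⌈1.9⌉ = 2.
The value at rank 2 is 24.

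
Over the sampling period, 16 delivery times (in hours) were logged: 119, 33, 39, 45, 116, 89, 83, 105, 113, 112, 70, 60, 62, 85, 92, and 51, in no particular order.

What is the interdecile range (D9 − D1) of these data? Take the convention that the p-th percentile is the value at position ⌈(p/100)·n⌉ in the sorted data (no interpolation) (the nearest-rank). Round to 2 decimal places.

77.00

Sorted: 33, 39, 45, 51, 60, 62, 70, 83, 85, 89, 92, 105, 112, 113, 116, 119.
n = 16.
P10: rank ⌈10/100·16⌉ = 2 → 39.
P90: rank ⌈90/100·16⌉ = 15 → 116.
Difference: 116 − 39 = 77.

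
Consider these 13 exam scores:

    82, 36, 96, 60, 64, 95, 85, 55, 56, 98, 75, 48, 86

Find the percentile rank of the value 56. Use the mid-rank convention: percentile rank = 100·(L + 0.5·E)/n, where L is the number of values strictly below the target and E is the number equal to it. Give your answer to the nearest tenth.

Sorted: 36, 48, 55, 56, 60, 64, 75, 82, 85, 86, 95, 96, 98.
Count below 56: L = 3; count equal: E = 1; n = 13.
Percentile rank = 100·(3 + 0.5·1)/13 = 100·3.5/13 = 26.92.

26.9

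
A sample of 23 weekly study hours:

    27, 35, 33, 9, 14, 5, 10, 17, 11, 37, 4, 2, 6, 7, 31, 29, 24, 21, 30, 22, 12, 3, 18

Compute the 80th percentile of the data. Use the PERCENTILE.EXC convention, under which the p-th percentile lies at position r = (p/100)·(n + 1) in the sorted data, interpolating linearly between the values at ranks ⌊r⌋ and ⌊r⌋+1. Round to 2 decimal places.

30.20

Sorted: 2, 3, 4, 5, 6, 7, 9, 10, 11, 12, 14, 17, 18, 21, 22, 24, 27, 29, 30, 31, 33, 35, 37.
n = 23.
r = (80/100)·(23 + 1) = 19.2.
Rank 19 is 30 and rank 20 is 31.
Interpolate: 30 + 0.2·(31 − 30) = 30 + 0.2·1 = 30.2.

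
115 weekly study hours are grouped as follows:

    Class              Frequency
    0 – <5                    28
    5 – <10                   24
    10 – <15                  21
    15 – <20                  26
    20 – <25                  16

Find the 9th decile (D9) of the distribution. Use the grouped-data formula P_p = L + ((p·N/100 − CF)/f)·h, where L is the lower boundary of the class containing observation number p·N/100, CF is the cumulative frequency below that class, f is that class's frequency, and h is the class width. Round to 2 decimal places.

21.41

N = 115; target position k = 90/100 · 115 = 103.5.
Cumulative frequencies: 28, 52, 73, 99, 115.
Observation 103.5 falls in the class 20 – <25.
L = 20, CF = 99, f = 16, h = 5.
P90 = 20 + ((103.5 − 99)/16)·5 = 20 + 1.40625 = 21.4062.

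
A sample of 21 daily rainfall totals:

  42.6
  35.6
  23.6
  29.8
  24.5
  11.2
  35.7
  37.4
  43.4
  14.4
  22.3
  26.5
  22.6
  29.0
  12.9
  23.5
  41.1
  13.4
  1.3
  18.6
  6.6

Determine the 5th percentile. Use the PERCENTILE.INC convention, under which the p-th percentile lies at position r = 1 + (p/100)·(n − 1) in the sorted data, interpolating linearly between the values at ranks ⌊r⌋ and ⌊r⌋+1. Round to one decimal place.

Sorted: 1.3, 6.6, 11.2, 12.9, 13.4, 14.4, 18.6, 22.3, 22.6, 23.5, 23.6, 24.5, 26.5, 29.0, 29.8, 35.6, 35.7, 37.4, 41.1, 42.6, 43.4.
n = 21.
r = 1 + (5/100)·(21 − 1) = 1 + 1 = 2.
r is an integer, so P5 is the value at rank 2: 6.6.

6.6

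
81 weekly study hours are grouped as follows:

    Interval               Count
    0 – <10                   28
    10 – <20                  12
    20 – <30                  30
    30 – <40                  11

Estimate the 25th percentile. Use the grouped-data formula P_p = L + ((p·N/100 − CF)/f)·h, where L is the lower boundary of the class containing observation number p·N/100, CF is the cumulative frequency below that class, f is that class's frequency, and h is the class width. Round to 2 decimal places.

7.23

N = 81; target position k = 25/100 · 81 = 20.25.
Cumulative frequencies: 28, 40, 70, 81.
Observation 20.25 falls in the class 0 – <10.
L = 0, CF = 0, f = 28, h = 10.
P25 = 0 + ((20.25 − 0)/28)·10 = 0 + 7.23214 = 7.23214.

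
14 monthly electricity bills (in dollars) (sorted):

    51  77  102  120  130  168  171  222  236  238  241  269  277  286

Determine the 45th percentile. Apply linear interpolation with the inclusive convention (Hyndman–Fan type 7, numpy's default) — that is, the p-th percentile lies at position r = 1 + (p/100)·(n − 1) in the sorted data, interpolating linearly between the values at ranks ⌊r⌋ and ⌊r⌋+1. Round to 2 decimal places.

n = 14.
r = 1 + (45/100)·(14 − 1) = 1 + 5.85 = 6.85.
Rank 6 is 168 and rank 7 is 171.
Interpolate: 168 + 0.85·(171 − 168) = 168 + 0.85·3 = 170.55.

170.55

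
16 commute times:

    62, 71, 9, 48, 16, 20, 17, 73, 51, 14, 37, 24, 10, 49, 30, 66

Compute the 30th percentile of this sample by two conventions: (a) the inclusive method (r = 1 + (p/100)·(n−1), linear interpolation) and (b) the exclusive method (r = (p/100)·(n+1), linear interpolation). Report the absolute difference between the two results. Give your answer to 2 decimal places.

Sorted: 9, 10, 14, 16, 17, 20, 24, 30, 37, 48, 49, 51, 62, 66, 71, 73.
n = 16.
(a) r = 5.5; between ranks 5 (17) and 6 (20): 18.5.
(b) r = 5.1; between ranks 5 (17) and 6 (20): 17.3.
|18.5 − 17.3| = 1.2.

1.20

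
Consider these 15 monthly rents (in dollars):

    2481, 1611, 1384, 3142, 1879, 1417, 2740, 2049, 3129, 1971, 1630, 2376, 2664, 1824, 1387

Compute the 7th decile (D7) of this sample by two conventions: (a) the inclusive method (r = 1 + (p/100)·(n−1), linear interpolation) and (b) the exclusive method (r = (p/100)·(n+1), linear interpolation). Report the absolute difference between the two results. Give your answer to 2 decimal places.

57.60

Sorted: 1384, 1387, 1417, 1611, 1630, 1824, 1879, 1971, 2049, 2376, 2481, 2664, 2740, 3129, 3142.
n = 15.
(a) r = 10.8; between ranks 10 (2376) and 11 (2481): 2460.
(b) r = 11.2; between ranks 11 (2481) and 12 (2664): 2517.6.
|2460 − 2517.6| = 57.6.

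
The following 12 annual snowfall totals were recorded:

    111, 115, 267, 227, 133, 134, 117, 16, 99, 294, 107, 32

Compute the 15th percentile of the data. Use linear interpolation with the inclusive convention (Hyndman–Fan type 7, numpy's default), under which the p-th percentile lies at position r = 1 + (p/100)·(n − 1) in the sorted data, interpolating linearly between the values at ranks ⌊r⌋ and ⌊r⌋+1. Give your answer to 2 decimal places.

Sorted: 16, 32, 99, 107, 111, 115, 117, 133, 134, 227, 267, 294.
n = 12.
r = 1 + (15/100)·(12 − 1) = 1 + 1.65 = 2.65.
Rank 2 is 32 and rank 3 is 99.
Interpolate: 32 + 0.65·(99 − 32) = 32 + 0.65·67 = 75.55.

75.55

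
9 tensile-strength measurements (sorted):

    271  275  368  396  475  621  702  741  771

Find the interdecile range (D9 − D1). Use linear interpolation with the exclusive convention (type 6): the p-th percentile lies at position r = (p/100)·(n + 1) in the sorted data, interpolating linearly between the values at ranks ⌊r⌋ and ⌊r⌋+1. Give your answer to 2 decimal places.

n = 9.
P10: r = 1 (integer) → 271.
P90: r = 9 (integer) → 771.
Difference: 771 − 271 = 500.

500.00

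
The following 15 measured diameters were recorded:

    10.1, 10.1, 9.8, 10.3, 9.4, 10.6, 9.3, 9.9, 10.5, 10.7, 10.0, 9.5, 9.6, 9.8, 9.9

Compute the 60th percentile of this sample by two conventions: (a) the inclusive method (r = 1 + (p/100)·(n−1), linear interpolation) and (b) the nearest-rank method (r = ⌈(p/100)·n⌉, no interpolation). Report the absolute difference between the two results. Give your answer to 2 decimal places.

0.04

Sorted: 9.3, 9.4, 9.5, 9.6, 9.8, 9.8, 9.9, 9.9, 10.0, 10.1, 10.1, 10.3, 10.5, 10.6, 10.7.
n = 15.
(a) r = 9.4; between ranks 9 (10.0) and 10 (10.1): 10.04.
(b) the nearest-rank method: rank 9 → 10.
|10.04 − 10| = 0.04.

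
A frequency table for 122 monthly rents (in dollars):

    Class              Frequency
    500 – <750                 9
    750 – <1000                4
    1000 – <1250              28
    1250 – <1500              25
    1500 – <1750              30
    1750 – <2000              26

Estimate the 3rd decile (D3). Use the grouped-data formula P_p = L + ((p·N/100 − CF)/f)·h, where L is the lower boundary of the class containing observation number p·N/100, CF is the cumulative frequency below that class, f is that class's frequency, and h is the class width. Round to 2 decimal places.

1210.71

N = 122; target position k = 30/100 · 122 = 36.6.
Cumulative frequencies: 9, 13, 41, 66, 96, 122.
Observation 36.6 falls in the class 1000 – <1250.
L = 1000, CF = 13, f = 28, h = 250.
P30 = 1000 + ((36.6 − 13)/28)·250 = 1000 + 210.714 = 1210.71.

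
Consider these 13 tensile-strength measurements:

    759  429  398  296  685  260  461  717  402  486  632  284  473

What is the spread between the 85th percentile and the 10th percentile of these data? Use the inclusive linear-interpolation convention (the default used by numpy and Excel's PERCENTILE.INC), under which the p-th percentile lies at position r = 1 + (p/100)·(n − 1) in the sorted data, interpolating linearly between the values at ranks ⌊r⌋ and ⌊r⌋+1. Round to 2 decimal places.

Sorted: 260, 284, 296, 398, 402, 429, 461, 473, 486, 632, 685, 717, 759.
n = 13.
P10: r = 2.2; ranks 2–3 are 284, 296; interpolating gives 286.4.
P85: r = 11.2; ranks 11–12 are 685, 717; interpolating gives 691.4.
Difference: 691.4 − 286.4 = 405.

405.00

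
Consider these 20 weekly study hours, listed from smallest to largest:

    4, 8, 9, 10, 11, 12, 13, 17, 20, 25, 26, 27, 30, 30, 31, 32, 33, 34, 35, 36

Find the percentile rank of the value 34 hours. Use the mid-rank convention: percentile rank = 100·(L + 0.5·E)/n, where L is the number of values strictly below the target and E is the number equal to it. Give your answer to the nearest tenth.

87.5

Count below 34: L = 17; count equal: E = 1; n = 20.
Percentile rank = 100·(17 + 0.5·1)/20 = 100·17.5/20 = 87.5.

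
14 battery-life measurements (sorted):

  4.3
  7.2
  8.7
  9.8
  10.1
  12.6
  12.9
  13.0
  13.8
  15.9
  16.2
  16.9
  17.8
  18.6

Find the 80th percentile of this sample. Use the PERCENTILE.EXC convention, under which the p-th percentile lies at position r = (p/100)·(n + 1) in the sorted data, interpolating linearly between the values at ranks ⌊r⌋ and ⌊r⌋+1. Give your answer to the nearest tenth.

16.9

n = 14.
r = (80/100)·(14 + 1) = 12.
r is an integer, so P80 is the value at rank 12: 16.9.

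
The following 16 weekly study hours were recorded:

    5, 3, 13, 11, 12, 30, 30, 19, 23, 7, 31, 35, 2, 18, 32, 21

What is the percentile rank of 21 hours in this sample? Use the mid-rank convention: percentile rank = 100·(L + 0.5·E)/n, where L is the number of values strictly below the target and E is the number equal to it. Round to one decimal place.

Sorted: 2, 3, 5, 7, 11, 12, 13, 18, 19, 21, 23, 30, 30, 31, 32, 35.
Count below 21: L = 9; count equal: E = 1; n = 16.
Percentile rank = 100·(9 + 0.5·1)/16 = 100·9.5/16 = 59.38.

59.4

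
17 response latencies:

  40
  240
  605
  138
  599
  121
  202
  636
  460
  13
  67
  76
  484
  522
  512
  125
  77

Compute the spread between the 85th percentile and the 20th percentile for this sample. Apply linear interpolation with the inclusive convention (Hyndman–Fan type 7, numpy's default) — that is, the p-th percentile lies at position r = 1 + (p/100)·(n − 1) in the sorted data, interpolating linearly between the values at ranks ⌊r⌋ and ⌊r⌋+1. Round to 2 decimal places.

492.00

Sorted: 13, 40, 67, 76, 77, 121, 125, 138, 202, 240, 460, 484, 512, 522, 599, 605, 636.
n = 17.
P20: r = 4.2; ranks 4–5 are 76, 77; interpolating gives 76.2.
P85: r = 14.6; ranks 14–15 are 522, 599; interpolating gives 568.2.
Difference: 568.2 − 76.2 = 492.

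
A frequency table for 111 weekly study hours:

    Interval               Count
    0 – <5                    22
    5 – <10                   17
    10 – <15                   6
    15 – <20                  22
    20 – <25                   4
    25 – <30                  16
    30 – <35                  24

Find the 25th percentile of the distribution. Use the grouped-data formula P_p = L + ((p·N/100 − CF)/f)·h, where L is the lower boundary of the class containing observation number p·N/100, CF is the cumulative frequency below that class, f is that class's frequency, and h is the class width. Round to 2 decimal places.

6.69

N = 111; target position k = 25/100 · 111 = 27.75.
Cumulative frequencies: 22, 39, 45, 67, 71, 87, 111.
Observation 27.75 falls in the class 5 – <10.
L = 5, CF = 22, f = 17, h = 5.
P25 = 5 + ((27.75 − 22)/17)·5 = 5 + 1.69118 = 6.69118.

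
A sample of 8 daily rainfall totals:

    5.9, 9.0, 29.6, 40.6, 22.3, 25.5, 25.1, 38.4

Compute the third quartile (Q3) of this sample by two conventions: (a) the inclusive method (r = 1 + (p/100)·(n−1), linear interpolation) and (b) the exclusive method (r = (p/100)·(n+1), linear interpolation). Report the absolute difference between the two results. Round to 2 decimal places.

4.40

Sorted: 5.9, 9.0, 22.3, 25.1, 25.5, 29.6, 38.4, 40.6.
n = 8.
(a) r = 6.25; between ranks 6 (29.6) and 7 (38.4): 31.8.
(b) r = 6.75; between ranks 6 (29.6) and 7 (38.4): 36.2.
|31.8 − 36.2| = 4.4.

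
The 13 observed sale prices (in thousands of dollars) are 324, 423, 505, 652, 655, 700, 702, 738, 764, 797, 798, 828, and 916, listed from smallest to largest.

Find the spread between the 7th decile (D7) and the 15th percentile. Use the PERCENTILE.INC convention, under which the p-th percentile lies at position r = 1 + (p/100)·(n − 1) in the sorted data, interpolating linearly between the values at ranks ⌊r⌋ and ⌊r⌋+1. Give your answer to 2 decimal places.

288.60

n = 13.
P15: r = 2.8; ranks 2–3 are 423, 505; interpolating gives 488.6.
P70: r = 9.4; ranks 9–10 are 764, 797; interpolating gives 777.2.
Difference: 777.2 − 488.6 = 288.6.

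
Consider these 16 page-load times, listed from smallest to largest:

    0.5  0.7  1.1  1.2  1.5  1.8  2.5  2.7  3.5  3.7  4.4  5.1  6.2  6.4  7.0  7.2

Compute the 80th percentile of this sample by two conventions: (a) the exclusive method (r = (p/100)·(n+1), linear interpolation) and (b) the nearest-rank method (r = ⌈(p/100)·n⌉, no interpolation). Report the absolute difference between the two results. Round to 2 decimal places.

n = 16.
(a) r = 13.6; between ranks 13 (6.2) and 14 (6.4): 6.32.
(b) the nearest-rank method: rank 13 → 6.2.
|6.32 − 6.2| = 0.12.

0.12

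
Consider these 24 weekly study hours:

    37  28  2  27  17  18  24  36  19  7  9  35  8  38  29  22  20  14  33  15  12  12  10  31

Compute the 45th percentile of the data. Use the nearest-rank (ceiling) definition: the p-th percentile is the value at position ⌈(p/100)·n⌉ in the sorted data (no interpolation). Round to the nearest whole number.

Sorted: 2, 7, 8, 9, 10, 12, 12, 14, 15, 17, 18, 19, 20, 22, 24, 27, 28, 29, 31, 33, 35, 36, 37, 38.
n = 24.
Position = ⌈45/100 · 24⌉ = ⌈10.8⌉ = 11.
The value at rank 11 is 18.

18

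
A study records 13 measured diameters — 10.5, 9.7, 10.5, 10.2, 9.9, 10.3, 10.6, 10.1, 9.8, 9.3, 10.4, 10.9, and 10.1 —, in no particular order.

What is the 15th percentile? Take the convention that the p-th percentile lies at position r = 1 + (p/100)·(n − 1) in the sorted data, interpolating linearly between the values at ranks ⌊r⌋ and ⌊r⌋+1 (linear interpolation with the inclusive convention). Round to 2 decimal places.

Sorted: 9.3, 9.7, 9.8, 9.9, 10.1, 10.1, 10.2, 10.3, 10.4, 10.5, 10.5, 10.6, 10.9.
n = 13.
r = 1 + (15/100)·(13 − 1) = 1 + 1.8 = 2.8.
Rank 2 is 9.7 and rank 3 is 9.8.
Interpolate: 9.7 + 0.8·(9.8 − 9.7) = 9.7 + 0.8·0.1 = 9.78.

9.78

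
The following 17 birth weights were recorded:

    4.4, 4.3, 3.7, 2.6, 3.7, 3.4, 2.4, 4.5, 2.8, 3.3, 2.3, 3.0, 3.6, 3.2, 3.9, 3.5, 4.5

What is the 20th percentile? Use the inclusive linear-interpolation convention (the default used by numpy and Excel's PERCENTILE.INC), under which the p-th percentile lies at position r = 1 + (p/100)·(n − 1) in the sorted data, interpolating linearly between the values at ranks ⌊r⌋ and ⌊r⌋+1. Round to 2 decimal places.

Sorted: 2.3, 2.4, 2.6, 2.8, 3.0, 3.2, 3.3, 3.4, 3.5, 3.6, 3.7, 3.7, 3.9, 4.3, 4.4, 4.5, 4.5.
n = 17.
r = 1 + (20/100)·(17 − 1) = 1 + 3.2 = 4.2.
Rank 4 is 2.8 and rank 5 is 3.0.
Interpolate: 2.8 + 0.2·(3.0 − 2.8) = 2.8 + 0.2·0.2 = 2.84.

2.84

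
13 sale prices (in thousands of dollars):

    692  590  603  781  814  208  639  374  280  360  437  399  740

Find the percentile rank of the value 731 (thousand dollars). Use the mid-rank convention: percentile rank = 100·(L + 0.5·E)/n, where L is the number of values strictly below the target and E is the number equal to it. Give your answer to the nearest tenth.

76.9

Sorted: 208, 280, 360, 374, 399, 437, 590, 603, 639, 692, 740, 781, 814.
Count below 731: L = 10; count equal: E = 0; n = 13.
Percentile rank = 100·(10 + 0.5·0)/13 = 100·10/13 = 76.92.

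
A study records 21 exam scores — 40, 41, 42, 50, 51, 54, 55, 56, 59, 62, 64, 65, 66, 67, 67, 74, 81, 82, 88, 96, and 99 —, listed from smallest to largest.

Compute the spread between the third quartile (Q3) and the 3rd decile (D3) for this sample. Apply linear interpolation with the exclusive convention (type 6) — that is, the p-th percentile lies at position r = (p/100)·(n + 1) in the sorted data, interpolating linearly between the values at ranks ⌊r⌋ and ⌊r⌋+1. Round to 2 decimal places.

n = 21.
P30: r = 6.6; ranks 6–7 are 54, 55; interpolating gives 54.6.
P75: r = 16.5; ranks 16–17 are 74, 81; interpolating gives 77.5.
Difference: 77.5 − 54.6 = 22.9.

22.90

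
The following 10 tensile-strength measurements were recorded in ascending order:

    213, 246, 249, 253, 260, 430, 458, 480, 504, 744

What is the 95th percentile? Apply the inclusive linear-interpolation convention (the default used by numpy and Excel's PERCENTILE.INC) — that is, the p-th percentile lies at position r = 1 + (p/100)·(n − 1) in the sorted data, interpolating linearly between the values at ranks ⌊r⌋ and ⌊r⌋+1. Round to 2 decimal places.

n = 10.
r = 1 + (95/100)·(10 − 1) = 1 + 8.55 = 9.55.
Rank 9 is 504 and rank 10 is 744.
Interpolate: 504 + 0.55·(744 − 504) = 504 + 0.55·240 = 636.

636.00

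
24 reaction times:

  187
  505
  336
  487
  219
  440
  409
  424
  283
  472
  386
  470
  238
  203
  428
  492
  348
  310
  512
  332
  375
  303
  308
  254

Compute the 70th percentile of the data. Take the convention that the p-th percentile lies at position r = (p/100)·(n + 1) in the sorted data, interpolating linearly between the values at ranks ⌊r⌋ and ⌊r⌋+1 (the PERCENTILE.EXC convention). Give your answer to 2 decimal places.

434.00

Sorted: 187, 203, 219, 238, 254, 283, 303, 308, 310, 332, 336, 348, 375, 386, 409, 424, 428, 440, 470, 472, 487, 492, 505, 512.
n = 24.
r = (70/100)·(24 + 1) = 17.5.
Rank 17 is 428 and rank 18 is 440.
Interpolate: 428 + 0.5·(440 − 428) = 428 + 0.5·12 = 434.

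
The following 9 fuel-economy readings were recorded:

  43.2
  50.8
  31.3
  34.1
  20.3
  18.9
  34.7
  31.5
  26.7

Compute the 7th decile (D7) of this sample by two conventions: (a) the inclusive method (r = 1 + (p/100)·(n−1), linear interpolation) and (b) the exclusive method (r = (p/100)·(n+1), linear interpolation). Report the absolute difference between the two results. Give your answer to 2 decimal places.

0.24

Sorted: 18.9, 20.3, 26.7, 31.3, 31.5, 34.1, 34.7, 43.2, 50.8.
n = 9.
(a) r = 6.6; between ranks 6 (34.1) and 7 (34.7): 34.46.
(b) r = 7 → value at rank 7 = 34.7.
|34.46 − 34.7| = 0.24.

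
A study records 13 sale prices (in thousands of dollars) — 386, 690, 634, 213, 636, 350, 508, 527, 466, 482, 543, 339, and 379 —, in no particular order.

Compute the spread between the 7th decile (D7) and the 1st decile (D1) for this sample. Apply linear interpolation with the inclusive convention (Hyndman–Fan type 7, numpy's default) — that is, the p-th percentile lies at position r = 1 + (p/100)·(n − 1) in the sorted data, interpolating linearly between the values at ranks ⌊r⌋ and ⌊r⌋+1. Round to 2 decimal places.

Sorted: 213, 339, 350, 379, 386, 466, 482, 508, 527, 543, 634, 636, 690.
n = 13.
P10: r = 2.2; ranks 2–3 are 339, 350; interpolating gives 341.2.
P70: r = 9.4; ranks 9–10 are 527, 543; interpolating gives 533.4.
Difference: 533.4 − 341.2 = 192.2.

192.20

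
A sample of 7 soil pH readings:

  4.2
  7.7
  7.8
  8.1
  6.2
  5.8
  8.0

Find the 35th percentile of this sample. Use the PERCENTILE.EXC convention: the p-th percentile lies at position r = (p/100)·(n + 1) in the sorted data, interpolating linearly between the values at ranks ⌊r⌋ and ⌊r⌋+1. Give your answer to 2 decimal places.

6.12

Sorted: 4.2, 5.8, 6.2, 7.7, 7.8, 8.0, 8.1.
n = 7.
r = (35/100)·(7 + 1) = 2.8.
Rank 2 is 5.8 and rank 3 is 6.2.
Interpolate: 5.8 + 0.8·(6.2 − 5.8) = 5.8 + 0.8·0.4 = 6.12.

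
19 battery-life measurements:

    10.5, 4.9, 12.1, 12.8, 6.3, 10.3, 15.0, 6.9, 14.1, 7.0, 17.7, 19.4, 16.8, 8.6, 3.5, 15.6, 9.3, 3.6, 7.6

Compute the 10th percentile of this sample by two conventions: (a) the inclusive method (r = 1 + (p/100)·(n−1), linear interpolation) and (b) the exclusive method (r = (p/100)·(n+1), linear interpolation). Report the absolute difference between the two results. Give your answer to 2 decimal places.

1.04

Sorted: 3.5, 3.6, 4.9, 6.3, 6.9, 7.0, 7.6, 8.6, 9.3, 10.3, 10.5, 12.1, 12.8, 14.1, 15.0, 15.6, 16.8, 17.7, 19.4.
n = 19.
(a) r = 2.8; between ranks 2 (3.6) and 3 (4.9): 4.64.
(b) r = 2 → value at rank 2 = 3.6.
|4.64 − 3.6| = 1.04.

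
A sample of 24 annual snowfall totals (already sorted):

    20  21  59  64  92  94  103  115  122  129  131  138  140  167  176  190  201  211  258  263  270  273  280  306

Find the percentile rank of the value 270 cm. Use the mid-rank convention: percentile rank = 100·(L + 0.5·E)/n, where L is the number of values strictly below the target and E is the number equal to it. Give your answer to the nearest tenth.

85.4

Count below 270: L = 20; count equal: E = 1; n = 24.
Percentile rank = 100·(20 + 0.5·1)/24 = 100·20.5/24 = 85.42.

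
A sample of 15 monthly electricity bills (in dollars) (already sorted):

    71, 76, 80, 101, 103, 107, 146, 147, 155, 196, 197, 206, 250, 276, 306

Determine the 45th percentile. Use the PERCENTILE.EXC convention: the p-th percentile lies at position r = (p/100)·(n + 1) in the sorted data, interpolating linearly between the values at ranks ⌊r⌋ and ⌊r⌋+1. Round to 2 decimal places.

146.20

n = 15.
r = (45/100)·(15 + 1) = 7.2.
Rank 7 is 146 and rank 8 is 147.
Interpolate: 146 + 0.2·(147 − 146) = 146 + 0.2·1 = 146.2.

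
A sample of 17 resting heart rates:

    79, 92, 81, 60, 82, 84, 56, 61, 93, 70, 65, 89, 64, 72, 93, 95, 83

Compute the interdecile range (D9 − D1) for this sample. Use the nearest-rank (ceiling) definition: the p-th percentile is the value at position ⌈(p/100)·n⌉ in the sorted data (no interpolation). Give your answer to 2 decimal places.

33.00

Sorted: 56, 60, 61, 64, 65, 70, 72, 79, 81, 82, 83, 84, 89, 92, 93, 93, 95.
n = 17.
P10: rank ⌈10/100·17⌉ = 2 → 60.
P90: rank ⌈90/100·17⌉ = 16 → 93.
Difference: 93 − 60 = 33.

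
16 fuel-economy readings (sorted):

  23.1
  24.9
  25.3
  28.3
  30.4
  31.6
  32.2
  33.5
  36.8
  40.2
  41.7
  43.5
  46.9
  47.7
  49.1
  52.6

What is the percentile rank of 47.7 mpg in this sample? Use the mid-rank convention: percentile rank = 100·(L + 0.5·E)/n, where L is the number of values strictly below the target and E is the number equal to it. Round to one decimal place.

84.4

Count below 47.7: L = 13; count equal: E = 1; n = 16.
Percentile rank = 100·(13 + 0.5·1)/16 = 100·13.5/16 = 84.38.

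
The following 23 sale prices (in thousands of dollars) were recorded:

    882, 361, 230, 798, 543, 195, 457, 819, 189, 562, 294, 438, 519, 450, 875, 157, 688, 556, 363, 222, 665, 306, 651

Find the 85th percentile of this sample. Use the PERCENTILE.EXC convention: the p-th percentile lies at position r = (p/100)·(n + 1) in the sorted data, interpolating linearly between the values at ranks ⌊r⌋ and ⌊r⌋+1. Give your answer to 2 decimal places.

806.40

Sorted: 157, 189, 195, 222, 230, 294, 306, 361, 363, 438, 450, 457, 519, 543, 556, 562, 651, 665, 688, 798, 819, 875, 882.
n = 23.
r = (85/100)·(23 + 1) = 20.4.
Rank 20 is 798 and rank 21 is 819.
Interpolate: 798 + 0.4·(819 − 798) = 798 + 0.4·21 = 806.4.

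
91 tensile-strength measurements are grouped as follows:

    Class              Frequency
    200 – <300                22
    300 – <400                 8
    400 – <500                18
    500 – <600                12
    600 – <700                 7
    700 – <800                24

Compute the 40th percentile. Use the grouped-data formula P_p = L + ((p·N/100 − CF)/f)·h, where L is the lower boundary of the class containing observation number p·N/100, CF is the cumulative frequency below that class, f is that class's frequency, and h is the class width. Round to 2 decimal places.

435.56

N = 91; target position k = 40/100 · 91 = 36.4.
Cumulative frequencies: 22, 30, 48, 60, 67, 91.
Observation 36.4 falls in the class 400 – <500.
L = 400, CF = 30, f = 18, h = 100.
P40 = 400 + ((36.4 − 30)/18)·100 = 400 + 35.5556 = 435.556.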